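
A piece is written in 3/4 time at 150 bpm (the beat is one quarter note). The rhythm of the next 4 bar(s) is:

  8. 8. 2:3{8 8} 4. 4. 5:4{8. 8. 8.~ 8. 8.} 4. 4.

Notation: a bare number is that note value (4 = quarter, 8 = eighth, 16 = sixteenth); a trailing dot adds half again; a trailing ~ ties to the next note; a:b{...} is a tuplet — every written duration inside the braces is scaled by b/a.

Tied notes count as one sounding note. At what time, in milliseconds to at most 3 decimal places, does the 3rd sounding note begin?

1. 0.0ms @ 0 + 300.0ms (3/4)
2. 300.0ms @ 3/4 + 300.0ms (3/4)
3. 600.0ms @ 3/2 + 300.0ms (3/4)
4. 900.0ms @ 9/4 + 300.0ms (3/4)
5. 1200.0ms @ 3 + 600.0ms (3/2)
6. 1800.0ms @ 9/2 + 600.0ms (3/2)
7. 2400.0ms @ 6 + 240.0ms (3/5)
8. 2640.0ms @ 33/5 + 240.0ms (3/5)
9. 2880.0ms @ 36/5 + 480.0ms (6/5)
10. 3360.0ms @ 42/5 + 240.0ms (3/5)
11. 3600.0ms @ 9 + 600.0ms (3/2)
12. 4200.0ms @ 21/2 + 600.0ms (3/2)

note 3 onset = 3/2b = 600.0ms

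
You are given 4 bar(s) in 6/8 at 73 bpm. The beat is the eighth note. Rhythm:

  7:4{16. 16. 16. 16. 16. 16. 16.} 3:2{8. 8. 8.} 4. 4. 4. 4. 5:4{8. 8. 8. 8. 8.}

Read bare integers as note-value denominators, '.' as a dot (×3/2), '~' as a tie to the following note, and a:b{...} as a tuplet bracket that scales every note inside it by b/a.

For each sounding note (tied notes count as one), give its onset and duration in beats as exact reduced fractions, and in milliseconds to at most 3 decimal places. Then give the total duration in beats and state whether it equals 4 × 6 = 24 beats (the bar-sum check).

1) 0.0ms=0b +352.25ms=3/7b
2) 352.25ms=3/7b +352.25ms=3/7b
3) 704.501ms=6/7b +352.25ms=3/7b
4) 1056.751ms=9/7b +352.25ms=3/7b
5) 1409.002ms=12/7b +352.25ms=3/7b
6) 1761.252ms=15/7b +352.25ms=3/7b
7) 2113.503ms=18/7b +352.25ms=3/7b
8) 2465.753ms=3b +821.918ms=1b
9) 3287.671ms=4b +821.918ms=1b
10) 4109.589ms=5b +821.918ms=1b
11) 4931.507ms=6b +2465.753ms=3b
12) 7397.26ms=9b +2465.753ms=3b
13) 9863.014ms=12b +2465.753ms=3b
14) 12328.767ms=15b +2465.753ms=3b
15) 14794.521ms=18b +986.301ms=6/5b
16) 15780.822ms=96/5b +986.301ms=6/5b
17) 16767.123ms=102/5b +986.301ms=6/5b
18) 17753.425ms=108/5b +986.301ms=6/5b
19) 18739.726ms=114/5b +986.301ms=6/5b
Σ=24b of 24 (73bpm 6/8) — PASS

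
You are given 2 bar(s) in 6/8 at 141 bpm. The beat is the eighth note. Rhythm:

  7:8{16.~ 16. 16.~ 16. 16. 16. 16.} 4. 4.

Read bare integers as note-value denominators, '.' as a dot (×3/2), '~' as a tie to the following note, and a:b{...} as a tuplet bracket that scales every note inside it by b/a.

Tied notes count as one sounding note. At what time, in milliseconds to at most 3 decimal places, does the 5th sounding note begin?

note 5 onset = 36/7b = 2188.45ms

1. 0.0ms @ 0 + 729.483ms (12/7)
2. 729.483ms @ 12/7 + 729.483ms (12/7)
3. 1458.967ms @ 24/7 + 364.742ms (6/7)
4. 1823.708ms @ 30/7 + 364.742ms (6/7)
5. 2188.45ms @ 36/7 + 364.742ms (6/7)
6. 2553.191ms @ 6 + 1276.596ms (3)
7. 3829.787ms @ 9 + 1276.596ms (3)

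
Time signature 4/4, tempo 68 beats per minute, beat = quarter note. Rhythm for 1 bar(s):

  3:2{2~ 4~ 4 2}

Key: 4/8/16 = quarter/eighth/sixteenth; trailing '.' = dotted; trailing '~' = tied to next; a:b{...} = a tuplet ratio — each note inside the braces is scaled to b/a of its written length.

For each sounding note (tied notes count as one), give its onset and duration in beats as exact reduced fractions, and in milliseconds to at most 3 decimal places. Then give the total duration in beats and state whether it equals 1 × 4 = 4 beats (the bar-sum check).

1) 0.0ms=0b +2352.941ms=8/3b
2) 2352.941ms=8/3b +1176.471ms=4/3b
Σ=4b of 4 (68bpm 4/4) — PASS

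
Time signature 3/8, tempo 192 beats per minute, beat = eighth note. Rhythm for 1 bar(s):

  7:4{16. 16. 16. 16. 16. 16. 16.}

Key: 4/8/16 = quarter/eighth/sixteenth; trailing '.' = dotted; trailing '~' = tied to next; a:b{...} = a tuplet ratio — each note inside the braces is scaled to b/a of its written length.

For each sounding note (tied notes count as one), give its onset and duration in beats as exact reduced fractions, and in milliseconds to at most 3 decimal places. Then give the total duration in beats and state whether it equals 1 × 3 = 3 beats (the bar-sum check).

1) 0.0ms=0b +133.929ms=3/7b
2) 133.929ms=3/7b +133.929ms=3/7b
3) 267.857ms=6/7b +133.929ms=3/7b
4) 401.786ms=9/7b +133.929ms=3/7b
5) 535.714ms=12/7b +133.929ms=3/7b
6) 669.643ms=15/7b +133.929ms=3/7b
7) 803.571ms=18/7b +133.929ms=3/7b
Σ=3b of 3 (192bpm 3/8) — PASS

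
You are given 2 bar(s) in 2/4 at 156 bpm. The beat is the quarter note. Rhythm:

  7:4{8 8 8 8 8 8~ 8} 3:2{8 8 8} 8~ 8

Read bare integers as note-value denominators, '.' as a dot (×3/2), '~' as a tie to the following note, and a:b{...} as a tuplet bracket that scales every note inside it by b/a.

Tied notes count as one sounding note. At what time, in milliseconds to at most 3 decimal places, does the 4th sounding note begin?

note 4 onset = 6/7b = 329.67ms

1. 0.0ms @ 0 + 109.89ms (2/7)
2. 109.89ms @ 2/7 + 109.89ms (2/7)
3. 219.78ms @ 4/7 + 109.89ms (2/7)
4. 329.67ms @ 6/7 + 109.89ms (2/7)
5. 439.56ms @ 8/7 + 109.89ms (2/7)
6. 549.451ms @ 10/7 + 219.78ms (4/7)
7. 769.231ms @ 2 + 128.205ms (1/3)
8. 897.436ms @ 7/3 + 128.205ms (1/3)
9. 1025.641ms @ 8/3 + 128.205ms (1/3)
10. 1153.846ms @ 3 + 384.615ms (1)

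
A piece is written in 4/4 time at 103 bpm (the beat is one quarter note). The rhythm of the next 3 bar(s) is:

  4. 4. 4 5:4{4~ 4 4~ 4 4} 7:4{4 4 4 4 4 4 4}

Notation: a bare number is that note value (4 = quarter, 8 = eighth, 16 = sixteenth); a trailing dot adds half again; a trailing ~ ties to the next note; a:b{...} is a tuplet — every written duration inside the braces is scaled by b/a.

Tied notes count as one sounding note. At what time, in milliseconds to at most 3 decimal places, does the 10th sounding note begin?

1. 0.0ms @ 0 + 873.786ms (3/2)
2. 873.786ms @ 3/2 + 873.786ms (3/2)
3. 1747.573ms @ 3 + 582.524ms (1)
4. 2330.097ms @ 4 + 932.039ms (8/5)
5. 3262.136ms @ 28/5 + 932.039ms (8/5)
6. 4194.175ms @ 36/5 + 466.019ms (4/5)
7. 4660.194ms @ 8 + 332.871ms (4/7)
8. 4993.065ms @ 60/7 + 332.871ms (4/7)
9. 5325.936ms @ 64/7 + 332.871ms (4/7)
10. 5658.807ms @ 68/7 + 332.871ms (4/7)
11. 5991.678ms @ 72/7 + 332.871ms (4/7)
12. 6324.549ms @ 76/7 + 332.871ms (4/7)
13. 6657.42ms @ 80/7 + 332.871ms (4/7)

note 10 onset = 68/7b = 5658.807ms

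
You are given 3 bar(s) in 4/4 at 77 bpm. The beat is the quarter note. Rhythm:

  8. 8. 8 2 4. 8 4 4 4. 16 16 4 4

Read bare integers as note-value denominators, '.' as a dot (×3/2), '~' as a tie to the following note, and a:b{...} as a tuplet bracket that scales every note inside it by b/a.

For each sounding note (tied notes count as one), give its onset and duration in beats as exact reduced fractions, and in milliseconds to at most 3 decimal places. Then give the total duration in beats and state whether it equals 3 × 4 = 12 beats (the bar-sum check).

1) 0.0ms=0b +584.416ms=3/4b
2) 584.416ms=3/4b +584.416ms=3/4b
3) 1168.831ms=3/2b +389.61ms=1/2b
4) 1558.442ms=2b +1558.442ms=2b
5) 3116.883ms=4b +1168.831ms=3/2b
6) 4285.714ms=11/2b +389.61ms=1/2b
7) 4675.325ms=6b +779.221ms=1b
8) 5454.545ms=7b +779.221ms=1b
9) 6233.766ms=8b +1168.831ms=3/2b
10) 7402.597ms=19/2b +194.805ms=1/4b
11) 7597.403ms=39/4b +194.805ms=1/4b
12) 7792.208ms=10b +779.221ms=1b
13) 8571.429ms=11b +779.221ms=1b
Σ=12b of 12 (77bpm 4/4) — PASS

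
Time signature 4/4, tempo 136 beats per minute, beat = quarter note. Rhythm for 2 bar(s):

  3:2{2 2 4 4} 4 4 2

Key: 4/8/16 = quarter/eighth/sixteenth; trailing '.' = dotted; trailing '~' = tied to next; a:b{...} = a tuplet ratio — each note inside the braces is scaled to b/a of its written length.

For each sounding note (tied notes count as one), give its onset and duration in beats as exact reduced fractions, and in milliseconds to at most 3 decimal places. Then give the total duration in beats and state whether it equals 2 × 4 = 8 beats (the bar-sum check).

1) 0.0ms=0b +588.235ms=4/3b
2) 588.235ms=4/3b +588.235ms=4/3b
3) 1176.471ms=8/3b +294.118ms=2/3b
4) 1470.588ms=10/3b +294.118ms=2/3b
5) 1764.706ms=4b +441.176ms=1b
6) 2205.882ms=5b +441.176ms=1b
7) 2647.059ms=6b +882.353ms=2b
Σ=8b of 8 (136bpm 4/4) — PASS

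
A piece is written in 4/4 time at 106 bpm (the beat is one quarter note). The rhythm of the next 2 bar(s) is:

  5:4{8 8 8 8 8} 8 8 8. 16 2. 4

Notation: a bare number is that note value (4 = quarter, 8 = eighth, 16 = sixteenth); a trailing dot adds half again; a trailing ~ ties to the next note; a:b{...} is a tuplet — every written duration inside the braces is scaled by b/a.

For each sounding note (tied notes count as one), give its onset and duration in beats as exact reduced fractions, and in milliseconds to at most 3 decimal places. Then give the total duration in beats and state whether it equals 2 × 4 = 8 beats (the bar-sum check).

1) 0.0ms=0b +226.415ms=2/5b
2) 226.415ms=2/5b +226.415ms=2/5b
3) 452.83ms=4/5b +226.415ms=2/5b
4) 679.245ms=6/5b +226.415ms=2/5b
5) 905.66ms=8/5b +226.415ms=2/5b
6) 1132.075ms=2b +283.019ms=1/2b
7) 1415.094ms=5/2b +283.019ms=1/2b
8) 1698.113ms=3b +424.528ms=3/4b
9) 2122.642ms=15/4b +141.509ms=1/4b
10) 2264.151ms=4b +1698.113ms=3b
11) 3962.264ms=7b +566.038ms=1b
Σ=8b of 8 (106bpm 4/4) — PASS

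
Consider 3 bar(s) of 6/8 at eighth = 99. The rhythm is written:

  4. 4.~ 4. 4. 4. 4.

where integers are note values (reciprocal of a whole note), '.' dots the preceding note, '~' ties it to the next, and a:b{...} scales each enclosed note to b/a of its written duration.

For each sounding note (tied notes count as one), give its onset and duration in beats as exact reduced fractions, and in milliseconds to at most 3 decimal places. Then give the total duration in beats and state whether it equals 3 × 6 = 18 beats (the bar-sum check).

1) 0.0ms=0b +1818.182ms=3b
2) 1818.182ms=3b +3636.364ms=6b
3) 5454.545ms=9b +1818.182ms=3b
4) 7272.727ms=12b +1818.182ms=3b
5) 9090.909ms=15b +1818.182ms=3b
Σ=18b of 18 (99bpm 6/8) — PASS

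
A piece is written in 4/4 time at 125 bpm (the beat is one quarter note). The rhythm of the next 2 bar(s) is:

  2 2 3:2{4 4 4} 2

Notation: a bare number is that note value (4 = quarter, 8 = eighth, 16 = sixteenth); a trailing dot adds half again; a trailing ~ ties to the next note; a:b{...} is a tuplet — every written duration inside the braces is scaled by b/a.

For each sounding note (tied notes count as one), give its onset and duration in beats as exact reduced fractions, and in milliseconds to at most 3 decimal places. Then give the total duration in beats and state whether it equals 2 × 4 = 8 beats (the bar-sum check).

1) 0.0ms=0b +960.0ms=2b
2) 960.0ms=2b +960.0ms=2b
3) 1920.0ms=4b +320.0ms=2/3b
4) 2240.0ms=14/3b +320.0ms=2/3b
5) 2560.0ms=16/3b +320.0ms=2/3b
6) 2880.0ms=6b +960.0ms=2b
Σ=8b of 8 (125bpm 4/4) — PASS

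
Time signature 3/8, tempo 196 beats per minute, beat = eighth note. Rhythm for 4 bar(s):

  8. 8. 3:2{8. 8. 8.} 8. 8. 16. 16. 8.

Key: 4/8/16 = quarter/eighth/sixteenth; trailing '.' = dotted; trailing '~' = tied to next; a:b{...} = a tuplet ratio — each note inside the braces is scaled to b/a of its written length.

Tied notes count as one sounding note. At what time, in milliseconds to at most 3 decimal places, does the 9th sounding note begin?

note 9 onset = 39/4b = 2984.694ms

1. 0.0ms @ 0 + 459.184ms (3/2)
2. 459.184ms @ 3/2 + 459.184ms (3/2)
3. 918.367ms @ 3 + 306.122ms (1)
4. 1224.49ms @ 4 + 306.122ms (1)
5. 1530.612ms @ 5 + 306.122ms (1)
6. 1836.735ms @ 6 + 459.184ms (3/2)
7. 2295.918ms @ 15/2 + 459.184ms (3/2)
8. 2755.102ms @ 9 + 229.592ms (3/4)
9. 2984.694ms @ 39/4 + 229.592ms (3/4)
10. 3214.286ms @ 21/2 + 459.184ms (3/2)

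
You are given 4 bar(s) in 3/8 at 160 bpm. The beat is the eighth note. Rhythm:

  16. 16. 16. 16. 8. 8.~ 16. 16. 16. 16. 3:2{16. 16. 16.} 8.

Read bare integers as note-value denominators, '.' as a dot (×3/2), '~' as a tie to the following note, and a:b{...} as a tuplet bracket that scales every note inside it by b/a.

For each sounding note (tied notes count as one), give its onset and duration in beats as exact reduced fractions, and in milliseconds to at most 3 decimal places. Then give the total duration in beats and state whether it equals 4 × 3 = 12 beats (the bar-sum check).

1) 0.0ms=0b +281.25ms=3/4b
2) 281.25ms=3/4b +281.25ms=3/4b
3) 562.5ms=3/2b +281.25ms=3/4b
4) 843.75ms=9/4b +281.25ms=3/4b
5) 1125.0ms=3b +562.5ms=3/2b
6) 1687.5ms=9/2b +843.75ms=9/4b
7) 2531.25ms=27/4b +281.25ms=3/4b
8) 2812.5ms=15/2b +281.25ms=3/4b
9) 3093.75ms=33/4b +281.25ms=3/4b
10) 3375.0ms=9b +187.5ms=1/2b
11) 3562.5ms=19/2b +187.5ms=1/2b
12) 3750.0ms=10b +187.5ms=1/2b
13) 3937.5ms=21/2b +562.5ms=3/2b
Σ=12b of 12 (160bpm 3/8) — PASS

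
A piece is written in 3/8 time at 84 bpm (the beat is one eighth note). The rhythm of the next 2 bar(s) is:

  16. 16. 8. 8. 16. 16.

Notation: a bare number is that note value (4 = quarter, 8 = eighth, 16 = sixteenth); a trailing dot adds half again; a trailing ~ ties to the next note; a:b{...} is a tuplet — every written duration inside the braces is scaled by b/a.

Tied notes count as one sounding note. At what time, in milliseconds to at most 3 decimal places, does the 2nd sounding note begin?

1. 0.0ms @ 0 + 535.714ms (3/4)
2. 535.714ms @ 3/4 + 535.714ms (3/4)
3. 1071.429ms @ 3/2 + 1071.429ms (3/2)
4. 2142.857ms @ 3 + 1071.429ms (3/2)
5. 3214.286ms @ 9/2 + 535.714ms (3/4)
6. 3750.0ms @ 21/4 + 535.714ms (3/4)

note 2 onset = 3/4b = 535.714ms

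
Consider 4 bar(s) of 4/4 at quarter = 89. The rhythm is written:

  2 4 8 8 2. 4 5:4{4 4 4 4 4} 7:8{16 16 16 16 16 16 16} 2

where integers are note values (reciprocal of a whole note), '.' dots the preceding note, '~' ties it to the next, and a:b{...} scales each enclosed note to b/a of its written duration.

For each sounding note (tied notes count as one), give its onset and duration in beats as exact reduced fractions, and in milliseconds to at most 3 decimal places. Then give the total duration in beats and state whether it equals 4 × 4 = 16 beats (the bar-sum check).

1) 0.0ms=0b +1348.315ms=2b
2) 1348.315ms=2b +674.157ms=1b
3) 2022.472ms=3b +337.079ms=1/2b
4) 2359.551ms=7/2b +337.079ms=1/2b
5) 2696.629ms=4b +2022.472ms=3b
6) 4719.101ms=7b +674.157ms=1b
7) 5393.258ms=8b +539.326ms=4/5b
8) 5932.584ms=44/5b +539.326ms=4/5b
9) 6471.91ms=48/5b +539.326ms=4/5b
10) 7011.236ms=52/5b +539.326ms=4/5b
11) 7550.562ms=56/5b +539.326ms=4/5b
12) 8089.888ms=12b +192.616ms=2/7b
13) 8282.504ms=86/7b +192.616ms=2/7b
14) 8475.12ms=88/7b +192.616ms=2/7b
15) 8667.737ms=90/7b +192.616ms=2/7b
16) 8860.353ms=92/7b +192.616ms=2/7b
17) 9052.97ms=94/7b +192.616ms=2/7b
18) 9245.586ms=96/7b +192.616ms=2/7b
19) 9438.202ms=14b +1348.315ms=2b
Σ=16b of 16 (89bpm 4/4) — PASS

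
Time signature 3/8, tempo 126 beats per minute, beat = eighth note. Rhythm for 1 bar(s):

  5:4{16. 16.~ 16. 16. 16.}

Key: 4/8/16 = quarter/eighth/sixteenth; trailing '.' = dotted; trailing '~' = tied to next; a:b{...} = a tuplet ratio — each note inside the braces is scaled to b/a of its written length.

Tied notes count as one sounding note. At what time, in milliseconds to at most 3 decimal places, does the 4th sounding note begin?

1. 0.0ms @ 0 + 285.714ms (3/5)
2. 285.714ms @ 3/5 + 571.429ms (6/5)
3. 857.143ms @ 9/5 + 285.714ms (3/5)
4. 1142.857ms @ 12/5 + 285.714ms (3/5)

note 4 onset = 12/5b = 1142.857ms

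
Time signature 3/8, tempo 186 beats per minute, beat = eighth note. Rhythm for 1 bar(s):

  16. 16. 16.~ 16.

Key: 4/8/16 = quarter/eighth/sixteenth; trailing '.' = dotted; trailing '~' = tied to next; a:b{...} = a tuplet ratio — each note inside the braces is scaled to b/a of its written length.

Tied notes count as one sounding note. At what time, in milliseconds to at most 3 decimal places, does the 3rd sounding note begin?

note 3 onset = 3/2b = 483.871ms

1. 0.0ms @ 0 + 241.935ms (3/4)
2. 241.935ms @ 3/4 + 241.935ms (3/4)
3. 483.871ms @ 3/2 + 483.871ms (3/2)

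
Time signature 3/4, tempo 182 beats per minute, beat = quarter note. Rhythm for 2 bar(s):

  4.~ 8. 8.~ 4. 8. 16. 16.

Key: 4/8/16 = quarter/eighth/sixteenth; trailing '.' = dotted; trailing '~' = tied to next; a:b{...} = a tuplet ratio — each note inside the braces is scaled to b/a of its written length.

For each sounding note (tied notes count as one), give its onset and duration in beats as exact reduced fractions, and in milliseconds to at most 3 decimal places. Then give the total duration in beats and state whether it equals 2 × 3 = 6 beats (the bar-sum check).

1) 0.0ms=0b +741.758ms=9/4b
2) 741.758ms=9/4b +741.758ms=9/4b
3) 1483.516ms=9/2b +247.253ms=3/4b
4) 1730.769ms=21/4b +123.626ms=3/8b
5) 1854.396ms=45/8b +123.626ms=3/8b
Σ=6b of 6 (182bpm 3/4) — PASS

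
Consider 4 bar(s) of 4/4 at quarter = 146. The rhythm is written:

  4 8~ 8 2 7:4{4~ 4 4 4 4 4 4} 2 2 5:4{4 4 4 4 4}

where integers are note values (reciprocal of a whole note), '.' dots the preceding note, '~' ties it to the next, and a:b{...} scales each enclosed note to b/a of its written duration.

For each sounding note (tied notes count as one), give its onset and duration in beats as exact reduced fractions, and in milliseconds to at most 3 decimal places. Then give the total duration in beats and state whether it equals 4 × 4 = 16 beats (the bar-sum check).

1) 0.0ms=0b +410.959ms=1b
2) 410.959ms=1b +410.959ms=1b
3) 821.918ms=2b +821.918ms=2b
4) 1643.836ms=4b +469.667ms=8/7b
5) 2113.503ms=36/7b +234.834ms=4/7b
6) 2348.337ms=40/7b +234.834ms=4/7b
7) 2583.17ms=44/7b +234.834ms=4/7b
8) 2818.004ms=48/7b +234.834ms=4/7b
9) 3052.838ms=52/7b +234.834ms=4/7b
10) 3287.671ms=8b +821.918ms=2b
11) 4109.589ms=10b +821.918ms=2b
12) 4931.507ms=12b +328.767ms=4/5b
13) 5260.274ms=64/5b +328.767ms=4/5b
14) 5589.041ms=68/5b +328.767ms=4/5b
15) 5917.808ms=72/5b +328.767ms=4/5b
16) 6246.575ms=76/5b +328.767ms=4/5b
Σ=16b of 16 (146bpm 4/4) — PASS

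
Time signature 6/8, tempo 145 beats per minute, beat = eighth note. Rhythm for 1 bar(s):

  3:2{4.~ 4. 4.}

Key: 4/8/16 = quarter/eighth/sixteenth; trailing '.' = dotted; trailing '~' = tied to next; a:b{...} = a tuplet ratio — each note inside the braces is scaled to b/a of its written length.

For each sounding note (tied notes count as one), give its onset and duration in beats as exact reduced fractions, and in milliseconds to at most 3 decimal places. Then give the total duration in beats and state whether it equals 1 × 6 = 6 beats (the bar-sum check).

1) 0.0ms=0b +1655.172ms=4b
2) 1655.172ms=4b +827.586ms=2b
Σ=6b of 6 (145bpm 6/8) — PASS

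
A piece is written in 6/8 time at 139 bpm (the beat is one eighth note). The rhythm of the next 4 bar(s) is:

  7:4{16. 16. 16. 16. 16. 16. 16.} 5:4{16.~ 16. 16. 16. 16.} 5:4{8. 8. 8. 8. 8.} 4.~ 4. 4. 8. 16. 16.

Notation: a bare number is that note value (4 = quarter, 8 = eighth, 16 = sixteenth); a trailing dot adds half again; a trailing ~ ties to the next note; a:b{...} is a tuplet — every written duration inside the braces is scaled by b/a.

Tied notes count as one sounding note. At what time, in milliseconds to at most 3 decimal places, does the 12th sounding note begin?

note 12 onset = 6b = 2589.928ms

1. 0.0ms @ 0 + 184.995ms (3/7)
2. 184.995ms @ 3/7 + 184.995ms (3/7)
3. 369.99ms @ 6/7 + 184.995ms (3/7)
4. 554.985ms @ 9/7 + 184.995ms (3/7)
5. 739.979ms @ 12/7 + 184.995ms (3/7)
6. 924.974ms @ 15/7 + 184.995ms (3/7)
7. 1109.969ms @ 18/7 + 184.995ms (3/7)
8. 1294.964ms @ 3 + 517.986ms (6/5)
9. 1812.95ms @ 21/5 + 258.993ms (3/5)
10. 2071.942ms @ 24/5 + 258.993ms (3/5)
11. 2330.935ms @ 27/5 + 258.993ms (3/5)
12. 2589.928ms @ 6 + 517.986ms (6/5)
13. 3107.914ms @ 36/5 + 517.986ms (6/5)
14. 3625.899ms @ 42/5 + 517.986ms (6/5)
15. 4143.885ms @ 48/5 + 517.986ms (6/5)
16. 4661.871ms @ 54/5 + 517.986ms (6/5)
17. 5179.856ms @ 12 + 2589.928ms (6)
18. 7769.784ms @ 18 + 1294.964ms (3)
19. 9064.748ms @ 21 + 647.482ms (3/2)
20. 9712.23ms @ 45/2 + 323.741ms (3/4)
21. 10035.971ms @ 93/4 + 323.741ms (3/4)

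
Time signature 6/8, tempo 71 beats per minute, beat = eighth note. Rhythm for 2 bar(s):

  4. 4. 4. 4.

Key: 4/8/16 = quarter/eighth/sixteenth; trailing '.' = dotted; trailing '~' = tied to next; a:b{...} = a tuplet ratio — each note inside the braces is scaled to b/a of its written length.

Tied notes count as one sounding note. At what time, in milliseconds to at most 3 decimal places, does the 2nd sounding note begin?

note 2 onset = 3b = 2535.211ms

1. 0.0ms @ 0 + 2535.211ms (3)
2. 2535.211ms @ 3 + 2535.211ms (3)
3. 5070.423ms @ 6 + 2535.211ms (3)
4. 7605.634ms @ 9 + 2535.211ms (3)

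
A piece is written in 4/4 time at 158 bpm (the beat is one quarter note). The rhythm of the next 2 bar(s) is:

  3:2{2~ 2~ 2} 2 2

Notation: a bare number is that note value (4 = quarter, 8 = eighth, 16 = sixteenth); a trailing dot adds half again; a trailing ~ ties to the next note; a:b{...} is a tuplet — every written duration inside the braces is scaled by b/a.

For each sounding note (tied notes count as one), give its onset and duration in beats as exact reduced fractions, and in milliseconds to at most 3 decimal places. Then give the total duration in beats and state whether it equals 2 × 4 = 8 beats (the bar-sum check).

1) 0.0ms=0b +1518.987ms=4b
2) 1518.987ms=4b +759.494ms=2b
3) 2278.481ms=6b +759.494ms=2b
Σ=8b of 8 (158bpm 4/4) — PASS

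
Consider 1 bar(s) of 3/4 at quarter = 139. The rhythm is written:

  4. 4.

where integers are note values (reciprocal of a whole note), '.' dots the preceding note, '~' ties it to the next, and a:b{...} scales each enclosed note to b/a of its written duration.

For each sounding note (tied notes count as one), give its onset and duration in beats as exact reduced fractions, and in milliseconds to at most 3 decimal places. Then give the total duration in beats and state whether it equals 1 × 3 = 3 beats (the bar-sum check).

1) 0.0ms=0b +647.482ms=3/2b
2) 647.482ms=3/2b +647.482ms=3/2b
Σ=3b of 3 (139bpm 3/4) — PASS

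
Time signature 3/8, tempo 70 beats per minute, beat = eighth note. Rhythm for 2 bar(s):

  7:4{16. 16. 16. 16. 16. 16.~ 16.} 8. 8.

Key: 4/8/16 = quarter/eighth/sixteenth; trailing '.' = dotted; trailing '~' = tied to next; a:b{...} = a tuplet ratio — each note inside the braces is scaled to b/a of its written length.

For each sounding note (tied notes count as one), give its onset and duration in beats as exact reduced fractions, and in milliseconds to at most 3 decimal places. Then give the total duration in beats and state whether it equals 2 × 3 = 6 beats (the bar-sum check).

1) 0.0ms=0b +367.347ms=3/7b
2) 367.347ms=3/7b +367.347ms=3/7b
3) 734.694ms=6/7b +367.347ms=3/7b
4) 1102.041ms=9/7b +367.347ms=3/7b
5) 1469.388ms=12/7b +367.347ms=3/7b
6) 1836.735ms=15/7b +734.694ms=6/7b
7) 2571.429ms=3b +1285.714ms=3/2b
8) 3857.143ms=9/2b +1285.714ms=3/2b
Σ=6b of 6 (70bpm 3/8) — PASS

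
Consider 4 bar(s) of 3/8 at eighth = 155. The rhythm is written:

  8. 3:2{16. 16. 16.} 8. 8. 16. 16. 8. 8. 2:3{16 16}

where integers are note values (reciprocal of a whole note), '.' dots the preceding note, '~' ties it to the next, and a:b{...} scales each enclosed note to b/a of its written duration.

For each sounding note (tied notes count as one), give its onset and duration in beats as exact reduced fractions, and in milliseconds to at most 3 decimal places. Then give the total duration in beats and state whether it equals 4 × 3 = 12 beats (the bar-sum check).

1) 0.0ms=0b +580.645ms=3/2b
2) 580.645ms=3/2b +193.548ms=1/2b
3) 774.194ms=2b +193.548ms=1/2b
4) 967.742ms=5/2b +193.548ms=1/2b
5) 1161.29ms=3b +580.645ms=3/2b
6) 1741.935ms=9/2b +580.645ms=3/2b
7) 2322.581ms=6b +290.323ms=3/4b
8) 2612.903ms=27/4b +290.323ms=3/4b
9) 2903.226ms=15/2b +580.645ms=3/2b
10) 3483.871ms=9b +580.645ms=3/2b
11) 4064.516ms=21/2b +290.323ms=3/4b
12) 4354.839ms=45/4b +290.323ms=3/4b
Σ=12b of 12 (155bpm 3/8) — PASS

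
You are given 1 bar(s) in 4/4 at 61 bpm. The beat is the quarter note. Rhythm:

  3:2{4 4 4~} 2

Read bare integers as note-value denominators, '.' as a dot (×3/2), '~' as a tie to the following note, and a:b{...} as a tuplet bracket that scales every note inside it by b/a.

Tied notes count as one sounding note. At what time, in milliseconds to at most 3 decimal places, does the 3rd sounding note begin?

1. 0.0ms @ 0 + 655.738ms (2/3)
2. 655.738ms @ 2/3 + 655.738ms (2/3)
3. 1311.475ms @ 4/3 + 2622.951ms (8/3)

note 3 onset = 4/3b = 1311.475ms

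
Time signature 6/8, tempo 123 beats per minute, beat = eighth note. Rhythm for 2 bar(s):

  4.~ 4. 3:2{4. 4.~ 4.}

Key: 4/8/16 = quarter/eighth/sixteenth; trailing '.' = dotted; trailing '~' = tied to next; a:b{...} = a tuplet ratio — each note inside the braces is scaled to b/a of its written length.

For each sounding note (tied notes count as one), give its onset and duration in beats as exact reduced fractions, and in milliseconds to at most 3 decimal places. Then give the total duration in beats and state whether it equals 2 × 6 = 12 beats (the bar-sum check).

1) 0.0ms=0b +2926.829ms=6b
2) 2926.829ms=6b +975.61ms=2b
3) 3902.439ms=8b +1951.22ms=4b
Σ=12b of 12 (123bpm 6/8) — PASS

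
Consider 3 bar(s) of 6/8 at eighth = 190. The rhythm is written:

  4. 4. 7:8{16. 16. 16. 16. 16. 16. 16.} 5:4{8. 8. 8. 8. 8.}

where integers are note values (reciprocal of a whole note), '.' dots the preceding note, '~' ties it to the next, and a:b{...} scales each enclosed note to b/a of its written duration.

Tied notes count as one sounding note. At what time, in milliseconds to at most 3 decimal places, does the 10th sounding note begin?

note 10 onset = 12b = 3789.474ms

1. 0.0ms @ 0 + 947.368ms (3)
2. 947.368ms @ 3 + 947.368ms (3)
3. 1894.737ms @ 6 + 270.677ms (6/7)
4. 2165.414ms @ 48/7 + 270.677ms (6/7)
5. 2436.09ms @ 54/7 + 270.677ms (6/7)
6. 2706.767ms @ 60/7 + 270.677ms (6/7)
7. 2977.444ms @ 66/7 + 270.677ms (6/7)
8. 3248.12ms @ 72/7 + 270.677ms (6/7)
9. 3518.797ms @ 78/7 + 270.677ms (6/7)
10. 3789.474ms @ 12 + 378.947ms (6/5)
11. 4168.421ms @ 66/5 + 378.947ms (6/5)
12. 4547.368ms @ 72/5 + 378.947ms (6/5)
13. 4926.316ms @ 78/5 + 378.947ms (6/5)
14. 5305.263ms @ 84/5 + 378.947ms (6/5)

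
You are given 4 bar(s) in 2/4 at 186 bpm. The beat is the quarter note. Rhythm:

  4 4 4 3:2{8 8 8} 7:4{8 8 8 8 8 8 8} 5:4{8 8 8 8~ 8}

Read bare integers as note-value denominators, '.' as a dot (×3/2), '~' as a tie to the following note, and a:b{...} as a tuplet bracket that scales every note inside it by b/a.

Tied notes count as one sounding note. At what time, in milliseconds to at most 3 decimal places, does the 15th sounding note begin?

1. 0.0ms @ 0 + 322.581ms (1)
2. 322.581ms @ 1 + 322.581ms (1)
3. 645.161ms @ 2 + 322.581ms (1)
4. 967.742ms @ 3 + 107.527ms (1/3)
5. 1075.269ms @ 10/3 + 107.527ms (1/3)
6. 1182.796ms @ 11/3 + 107.527ms (1/3)
7. 1290.323ms @ 4 + 92.166ms (2/7)
8. 1382.488ms @ 30/7 + 92.166ms (2/7)
9. 1474.654ms @ 32/7 + 92.166ms (2/7)
10. 1566.82ms @ 34/7 + 92.166ms (2/7)
11. 1658.986ms @ 36/7 + 92.166ms (2/7)
12. 1751.152ms @ 38/7 + 92.166ms (2/7)
13. 1843.318ms @ 40/7 + 92.166ms (2/7)
14. 1935.484ms @ 6 + 129.032ms (2/5)
15. 2064.516ms @ 32/5 + 129.032ms (2/5)
16. 2193.548ms @ 34/5 + 129.032ms (2/5)
17. 2322.581ms @ 36/5 + 258.065ms (4/5)

note 15 onset = 32/5b = 2064.516ms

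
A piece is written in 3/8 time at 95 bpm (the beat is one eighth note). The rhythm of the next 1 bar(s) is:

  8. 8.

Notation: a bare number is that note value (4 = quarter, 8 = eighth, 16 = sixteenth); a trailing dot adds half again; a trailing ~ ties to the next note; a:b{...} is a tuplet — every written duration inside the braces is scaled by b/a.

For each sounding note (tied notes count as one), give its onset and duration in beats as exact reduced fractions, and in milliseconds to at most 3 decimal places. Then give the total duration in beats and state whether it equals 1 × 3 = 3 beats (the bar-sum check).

1) 0.0ms=0b +947.368ms=3/2b
2) 947.368ms=3/2b +947.368ms=3/2b
Σ=3b of 3 (95bpm 3/8) — PASS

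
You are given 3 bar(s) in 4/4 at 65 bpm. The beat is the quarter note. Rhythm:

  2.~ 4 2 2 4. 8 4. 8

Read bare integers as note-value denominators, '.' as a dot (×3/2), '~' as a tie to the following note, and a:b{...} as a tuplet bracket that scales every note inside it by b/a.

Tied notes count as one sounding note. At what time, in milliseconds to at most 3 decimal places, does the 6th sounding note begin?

1. 0.0ms @ 0 + 3692.308ms (4)
2. 3692.308ms @ 4 + 1846.154ms (2)
3. 5538.462ms @ 6 + 1846.154ms (2)
4. 7384.615ms @ 8 + 1384.615ms (3/2)
5. 8769.231ms @ 19/2 + 461.538ms (1/2)
6. 9230.769ms @ 10 + 1384.615ms (3/2)
7. 10615.385ms @ 23/2 + 461.538ms (1/2)

note 6 onset = 10b = 9230.769ms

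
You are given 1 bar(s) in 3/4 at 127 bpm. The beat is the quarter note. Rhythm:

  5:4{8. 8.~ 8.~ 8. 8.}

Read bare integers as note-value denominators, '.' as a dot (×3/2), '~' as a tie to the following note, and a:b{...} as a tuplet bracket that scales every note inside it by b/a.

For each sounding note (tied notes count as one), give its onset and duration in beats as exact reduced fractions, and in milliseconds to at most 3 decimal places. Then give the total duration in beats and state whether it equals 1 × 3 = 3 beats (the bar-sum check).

1) 0.0ms=0b +283.465ms=3/5b
2) 283.465ms=3/5b +850.394ms=9/5b
3) 1133.858ms=12/5b +283.465ms=3/5b
Σ=3b of 3 (127bpm 3/4) — PASS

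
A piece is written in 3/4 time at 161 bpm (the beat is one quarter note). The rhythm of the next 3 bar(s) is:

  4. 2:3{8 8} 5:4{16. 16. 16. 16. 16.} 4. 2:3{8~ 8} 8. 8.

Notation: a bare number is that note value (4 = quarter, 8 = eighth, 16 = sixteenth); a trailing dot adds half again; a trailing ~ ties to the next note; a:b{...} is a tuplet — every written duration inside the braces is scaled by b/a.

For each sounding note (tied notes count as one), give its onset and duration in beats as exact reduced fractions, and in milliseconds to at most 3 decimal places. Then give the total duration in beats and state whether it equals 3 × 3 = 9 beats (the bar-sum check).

1) 0.0ms=0b +559.006ms=3/2b
2) 559.006ms=3/2b +279.503ms=3/4b
3) 838.509ms=9/4b +279.503ms=3/4b
4) 1118.012ms=3b +111.801ms=3/10b
5) 1229.814ms=33/10b +111.801ms=3/10b
6) 1341.615ms=18/5b +111.801ms=3/10b
7) 1453.416ms=39/10b +111.801ms=3/10b
8) 1565.217ms=21/5b +111.801ms=3/10b
9) 1677.019ms=9/2b +559.006ms=3/2b
10) 2236.025ms=6b +559.006ms=3/2b
11) 2795.031ms=15/2b +279.503ms=3/4b
12) 3074.534ms=33/4b +279.503ms=3/4b
Σ=9b of 9 (161bpm 3/4) — PASS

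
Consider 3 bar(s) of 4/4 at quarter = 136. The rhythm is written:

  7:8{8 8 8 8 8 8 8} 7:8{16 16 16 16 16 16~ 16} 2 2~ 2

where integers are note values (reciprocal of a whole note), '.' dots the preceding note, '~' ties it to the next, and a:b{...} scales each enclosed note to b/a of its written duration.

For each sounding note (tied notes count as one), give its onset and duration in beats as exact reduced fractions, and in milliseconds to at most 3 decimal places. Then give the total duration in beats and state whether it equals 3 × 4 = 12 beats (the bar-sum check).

1) 0.0ms=0b +252.101ms=4/7b
2) 252.101ms=4/7b +252.101ms=4/7b
3) 504.202ms=8/7b +252.101ms=4/7b
4) 756.303ms=12/7b +252.101ms=4/7b
5) 1008.403ms=16/7b +252.101ms=4/7b
6) 1260.504ms=20/7b +252.101ms=4/7b
7) 1512.605ms=24/7b +252.101ms=4/7b
8) 1764.706ms=4b +126.05ms=2/7b
9) 1890.756ms=30/7b +126.05ms=2/7b
10) 2016.807ms=32/7b +126.05ms=2/7b
11) 2142.857ms=34/7b +126.05ms=2/7b
12) 2268.908ms=36/7b +126.05ms=2/7b
13) 2394.958ms=38/7b +252.101ms=4/7b
14) 2647.059ms=6b +882.353ms=2b
15) 3529.412ms=8b +1764.706ms=4b
Σ=12b of 12 (136bpm 4/4) — PASS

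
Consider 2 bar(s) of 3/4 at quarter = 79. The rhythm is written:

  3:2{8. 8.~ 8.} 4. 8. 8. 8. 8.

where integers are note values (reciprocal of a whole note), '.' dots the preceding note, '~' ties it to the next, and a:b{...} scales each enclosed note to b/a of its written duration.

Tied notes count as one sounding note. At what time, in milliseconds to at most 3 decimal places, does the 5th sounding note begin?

1. 0.0ms @ 0 + 379.747ms (1/2)
2. 379.747ms @ 1/2 + 759.494ms (1)
3. 1139.241ms @ 3/2 + 1139.241ms (3/2)
4. 2278.481ms @ 3 + 569.62ms (3/4)
5. 2848.101ms @ 15/4 + 569.62ms (3/4)
6. 3417.722ms @ 9/2 + 569.62ms (3/4)
7. 3987.342ms @ 21/4 + 569.62ms (3/4)

note 5 onset = 15/4b = 2848.101ms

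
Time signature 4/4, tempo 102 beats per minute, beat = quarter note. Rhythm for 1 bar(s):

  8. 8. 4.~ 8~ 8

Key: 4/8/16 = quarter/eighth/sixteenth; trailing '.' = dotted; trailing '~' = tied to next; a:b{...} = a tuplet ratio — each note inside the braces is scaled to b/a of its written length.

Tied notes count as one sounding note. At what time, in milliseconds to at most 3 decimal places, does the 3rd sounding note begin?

note 3 onset = 3/2b = 882.353ms

1. 0.0ms @ 0 + 441.176ms (3/4)
2. 441.176ms @ 3/4 + 441.176ms (3/4)
3. 882.353ms @ 3/2 + 1470.588ms (5/2)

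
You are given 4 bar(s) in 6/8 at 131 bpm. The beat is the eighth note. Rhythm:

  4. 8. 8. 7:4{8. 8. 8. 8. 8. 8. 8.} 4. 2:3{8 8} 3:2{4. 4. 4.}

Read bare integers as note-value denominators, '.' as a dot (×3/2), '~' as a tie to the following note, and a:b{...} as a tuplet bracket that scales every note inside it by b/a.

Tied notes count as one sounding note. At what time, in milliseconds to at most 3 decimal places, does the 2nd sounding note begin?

note 2 onset = 3b = 1374.046ms

1. 0.0ms @ 0 + 1374.046ms (3)
2. 1374.046ms @ 3 + 687.023ms (3/2)
3. 2061.069ms @ 9/2 + 687.023ms (3/2)
4. 2748.092ms @ 6 + 392.585ms (6/7)
5. 3140.676ms @ 48/7 + 392.585ms (6/7)
6. 3533.261ms @ 54/7 + 392.585ms (6/7)
7. 3925.845ms @ 60/7 + 392.585ms (6/7)
8. 4318.43ms @ 66/7 + 392.585ms (6/7)
9. 4711.014ms @ 72/7 + 392.585ms (6/7)
10. 5103.599ms @ 78/7 + 392.585ms (6/7)
11. 5496.183ms @ 12 + 1374.046ms (3)
12. 6870.229ms @ 15 + 687.023ms (3/2)
13. 7557.252ms @ 33/2 + 687.023ms (3/2)
14. 8244.275ms @ 18 + 916.031ms (2)
15. 9160.305ms @ 20 + 916.031ms (2)
16. 10076.336ms @ 22 + 916.031ms (2)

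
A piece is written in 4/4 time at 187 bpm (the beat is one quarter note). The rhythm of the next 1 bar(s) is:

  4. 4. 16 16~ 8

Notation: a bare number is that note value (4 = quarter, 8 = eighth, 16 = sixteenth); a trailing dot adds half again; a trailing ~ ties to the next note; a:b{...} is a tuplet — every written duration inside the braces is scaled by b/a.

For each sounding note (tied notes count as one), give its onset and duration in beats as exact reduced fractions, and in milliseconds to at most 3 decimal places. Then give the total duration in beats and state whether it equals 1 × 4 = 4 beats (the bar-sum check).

1) 0.0ms=0b +481.283ms=3/2b
2) 481.283ms=3/2b +481.283ms=3/2b
3) 962.567ms=3b +80.214ms=1/4b
4) 1042.781ms=13/4b +240.642ms=3/4b
Σ=4b of 4 (187bpm 4/4) — PASS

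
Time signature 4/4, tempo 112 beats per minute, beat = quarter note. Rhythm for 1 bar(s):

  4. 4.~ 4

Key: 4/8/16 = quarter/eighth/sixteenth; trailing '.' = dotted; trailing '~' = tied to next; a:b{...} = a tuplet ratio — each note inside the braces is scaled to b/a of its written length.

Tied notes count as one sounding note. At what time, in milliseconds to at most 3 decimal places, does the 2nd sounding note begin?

note 2 onset = 3/2b = 803.571ms

1. 0.0ms @ 0 + 803.571ms (3/2)
2. 803.571ms @ 3/2 + 1339.286ms (5/2)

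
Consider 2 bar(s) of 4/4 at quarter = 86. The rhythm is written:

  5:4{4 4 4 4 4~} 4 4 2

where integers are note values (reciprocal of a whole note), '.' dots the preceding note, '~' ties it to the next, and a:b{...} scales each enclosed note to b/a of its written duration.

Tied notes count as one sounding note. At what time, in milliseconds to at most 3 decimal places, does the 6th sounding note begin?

1. 0.0ms @ 0 + 558.14ms (4/5)
2. 558.14ms @ 4/5 + 558.14ms (4/5)
3. 1116.279ms @ 8/5 + 558.14ms (4/5)
4. 1674.419ms @ 12/5 + 558.14ms (4/5)
5. 2232.558ms @ 16/5 + 1255.814ms (9/5)
6. 3488.372ms @ 5 + 697.674ms (1)
7. 4186.047ms @ 6 + 1395.349ms (2)

note 6 onset = 5b = 3488.372ms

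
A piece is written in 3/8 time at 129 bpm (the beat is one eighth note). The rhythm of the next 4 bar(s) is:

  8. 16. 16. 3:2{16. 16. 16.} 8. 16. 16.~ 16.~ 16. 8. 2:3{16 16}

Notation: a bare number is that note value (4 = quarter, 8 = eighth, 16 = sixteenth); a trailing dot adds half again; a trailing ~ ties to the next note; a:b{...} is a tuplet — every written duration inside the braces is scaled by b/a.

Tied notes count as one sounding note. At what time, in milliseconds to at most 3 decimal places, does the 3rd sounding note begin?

1. 0.0ms @ 0 + 697.674ms (3/2)
2. 697.674ms @ 3/2 + 348.837ms (3/4)
3. 1046.512ms @ 9/4 + 348.837ms (3/4)
4. 1395.349ms @ 3 + 232.558ms (1/2)
5. 1627.907ms @ 7/2 + 232.558ms (1/2)
6. 1860.465ms @ 4 + 232.558ms (1/2)
7. 2093.023ms @ 9/2 + 697.674ms (3/2)
8. 2790.698ms @ 6 + 348.837ms (3/4)
9. 3139.535ms @ 27/4 + 1046.512ms (9/4)
10. 4186.047ms @ 9 + 697.674ms (3/2)
11. 4883.721ms @ 21/2 + 348.837ms (3/4)
12. 5232.558ms @ 45/4 + 348.837ms (3/4)

note 3 onset = 9/4b = 1046.512ms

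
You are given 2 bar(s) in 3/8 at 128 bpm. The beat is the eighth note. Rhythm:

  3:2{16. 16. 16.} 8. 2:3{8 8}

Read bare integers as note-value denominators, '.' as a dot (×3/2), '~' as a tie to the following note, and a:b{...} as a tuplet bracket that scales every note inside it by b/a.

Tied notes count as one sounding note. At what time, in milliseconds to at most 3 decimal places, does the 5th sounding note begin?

1. 0.0ms @ 0 + 234.375ms (1/2)
2. 234.375ms @ 1/2 + 234.375ms (1/2)
3. 468.75ms @ 1 + 234.375ms (1/2)
4. 703.125ms @ 3/2 + 703.125ms (3/2)
5. 1406.25ms @ 3 + 703.125ms (3/2)
6. 2109.375ms @ 9/2 + 703.125ms (3/2)

note 5 onset = 3b = 1406.25ms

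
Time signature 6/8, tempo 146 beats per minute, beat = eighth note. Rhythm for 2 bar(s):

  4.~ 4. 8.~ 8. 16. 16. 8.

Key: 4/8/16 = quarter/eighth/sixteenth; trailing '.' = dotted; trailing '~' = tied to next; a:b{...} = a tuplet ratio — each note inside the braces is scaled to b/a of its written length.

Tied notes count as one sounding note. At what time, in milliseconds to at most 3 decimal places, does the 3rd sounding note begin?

note 3 onset = 9b = 3698.63ms

1. 0.0ms @ 0 + 2465.753ms (6)
2. 2465.753ms @ 6 + 1232.877ms (3)
3. 3698.63ms @ 9 + 308.219ms (3/4)
4. 4006.849ms @ 39/4 + 308.219ms (3/4)
5. 4315.068ms @ 21/2 + 616.438ms (3/2)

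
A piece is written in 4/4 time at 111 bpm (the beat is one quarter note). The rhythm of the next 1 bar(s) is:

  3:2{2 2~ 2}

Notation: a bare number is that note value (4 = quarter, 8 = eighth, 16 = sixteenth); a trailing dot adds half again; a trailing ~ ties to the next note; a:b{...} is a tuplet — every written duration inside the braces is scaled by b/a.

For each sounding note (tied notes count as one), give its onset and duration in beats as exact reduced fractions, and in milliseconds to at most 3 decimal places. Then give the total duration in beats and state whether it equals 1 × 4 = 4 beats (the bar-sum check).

1) 0.0ms=0b +720.721ms=4/3b
2) 720.721ms=4/3b +1441.441ms=8/3b
Σ=4b of 4 (111bpm 4/4) — PASS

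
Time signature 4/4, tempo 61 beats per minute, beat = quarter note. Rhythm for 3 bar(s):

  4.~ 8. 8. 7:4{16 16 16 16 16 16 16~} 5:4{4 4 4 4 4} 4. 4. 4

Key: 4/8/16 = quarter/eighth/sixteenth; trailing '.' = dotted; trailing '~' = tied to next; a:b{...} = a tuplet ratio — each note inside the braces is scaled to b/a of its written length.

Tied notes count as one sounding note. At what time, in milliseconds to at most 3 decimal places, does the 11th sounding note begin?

note 11 onset = 28/5b = 5508.197ms

1. 0.0ms @ 0 + 2213.115ms (9/4)
2. 2213.115ms @ 9/4 + 737.705ms (3/4)
3. 2950.82ms @ 3 + 140.515ms (1/7)
4. 3091.335ms @ 22/7 + 140.515ms (1/7)
5. 3231.85ms @ 23/7 + 140.515ms (1/7)
6. 3372.365ms @ 24/7 + 140.515ms (1/7)
7. 3512.881ms @ 25/7 + 140.515ms (1/7)
8. 3653.396ms @ 26/7 + 140.515ms (1/7)
9. 3793.911ms @ 27/7 + 927.4ms (33/35)
10. 4721.311ms @ 24/5 + 786.885ms (4/5)
11. 5508.197ms @ 28/5 + 786.885ms (4/5)
12. 6295.082ms @ 32/5 + 786.885ms (4/5)
13. 7081.967ms @ 36/5 + 786.885ms (4/5)
14. 7868.852ms @ 8 + 1475.41ms (3/2)
15. 9344.262ms @ 19/2 + 1475.41ms (3/2)
16. 10819.672ms @ 11 + 983.607ms (1)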